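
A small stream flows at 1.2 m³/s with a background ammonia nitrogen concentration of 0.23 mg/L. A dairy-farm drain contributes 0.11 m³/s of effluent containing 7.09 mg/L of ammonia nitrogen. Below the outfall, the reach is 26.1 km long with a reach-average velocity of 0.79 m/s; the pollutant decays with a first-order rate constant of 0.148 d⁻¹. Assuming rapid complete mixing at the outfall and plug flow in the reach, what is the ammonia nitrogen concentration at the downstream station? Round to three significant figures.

0.762 mg/L

After mixing, C = (1.200·0.2300 + 0.1100·7.090) / 1.310 = 1.056/1.310 = 0.8060 mg/L.
Travel time t = 26.1·1000 / 0.79 = 33040 s = 9.177 h.
Decay over the reach: 0.8060·exp(−kt) = 0.8060·0.9450 = 0.7617 mg/L.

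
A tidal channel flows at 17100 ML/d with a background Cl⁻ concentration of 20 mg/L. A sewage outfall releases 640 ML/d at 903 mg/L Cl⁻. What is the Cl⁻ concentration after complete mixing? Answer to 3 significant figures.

Mixed concentration C = ΣQC/ΣQ = (17100·20.00 + 640.0·903.0) / 17740 = 919900/17740 = 51.86 mg/L.

51.9 mg/L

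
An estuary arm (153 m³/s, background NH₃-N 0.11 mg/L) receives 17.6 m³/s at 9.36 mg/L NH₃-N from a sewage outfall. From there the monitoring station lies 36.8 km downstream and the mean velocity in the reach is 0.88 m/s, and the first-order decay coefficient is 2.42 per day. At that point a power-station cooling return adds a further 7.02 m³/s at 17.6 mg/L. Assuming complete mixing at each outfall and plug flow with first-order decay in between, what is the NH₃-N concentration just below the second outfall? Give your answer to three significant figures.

After mixing, C = (153.0·0.1100 + 17.60·9.360) / 170.6 = 181.6/170.6 = 1.064 mg/L; combined flow 170.6 m³/s.
Travel time t = 36.8·1000 / 0.88 = 41820 s = 11.62 h.
Applying C = C₀e^(−kt): 1.064 × 0.3100 = 0.3299 mg/L.
At the second outfall, C = (170.6·0.3299 + 7.020·17.60) / (170.6 + 7.020) = 1.012 mg/L.

1.01 mg/L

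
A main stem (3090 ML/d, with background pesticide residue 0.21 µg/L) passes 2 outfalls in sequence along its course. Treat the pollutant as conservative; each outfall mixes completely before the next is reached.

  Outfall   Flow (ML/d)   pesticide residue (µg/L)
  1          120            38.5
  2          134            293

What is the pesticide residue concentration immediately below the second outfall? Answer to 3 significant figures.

After outfall 1: Q = 3090 + 120.0 = 3210 ML/d; C = (3090·0.2100 + 120.0·38.50)/3210 = 1.641 µg/L.
After outfall 2: Q = 3210 + 134.0 = 3344 ML/d; C = (3210·1.641 + 134.0·293.0)/3344 = 13.32 µg/L.

13.3 µg/L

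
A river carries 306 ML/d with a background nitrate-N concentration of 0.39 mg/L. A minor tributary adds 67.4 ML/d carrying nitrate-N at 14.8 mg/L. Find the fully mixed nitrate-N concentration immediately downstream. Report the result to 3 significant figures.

2.99 mg/L

After mixing, C = (306.0·0.3900 + 67.40·14.80) / 373.4 = 1117/373.4 = 2.991 mg/L.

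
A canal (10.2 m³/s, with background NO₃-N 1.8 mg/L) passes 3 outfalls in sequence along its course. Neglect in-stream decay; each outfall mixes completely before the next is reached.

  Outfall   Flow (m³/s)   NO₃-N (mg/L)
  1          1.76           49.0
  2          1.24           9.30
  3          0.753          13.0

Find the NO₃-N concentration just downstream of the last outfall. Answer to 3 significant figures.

Below outfall 1: Q → 11.96 m³/s, C = (10.20·1.800 + 1.760·49.00)/11.96 = 8.746 mg/L.
Below outfall 2: Q → 13.20 m³/s, C = (11.96·8.746 + 1.240·9.300)/13.20 = 8.798 mg/L.
Below outfall 3: Q → 13.95 m³/s, C = (13.20·8.798 + 0.7530·13.00)/13.95 = 9.025 mg/L.

9.02 mg/L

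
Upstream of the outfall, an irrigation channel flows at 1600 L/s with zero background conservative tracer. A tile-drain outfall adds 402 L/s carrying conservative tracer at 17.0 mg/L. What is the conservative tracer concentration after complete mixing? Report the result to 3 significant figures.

3.41 mg/L

Mass balance: C = (1600·0 + 402.0·17.00) / 2002 = 6834/2002 = 3.414 mg/L.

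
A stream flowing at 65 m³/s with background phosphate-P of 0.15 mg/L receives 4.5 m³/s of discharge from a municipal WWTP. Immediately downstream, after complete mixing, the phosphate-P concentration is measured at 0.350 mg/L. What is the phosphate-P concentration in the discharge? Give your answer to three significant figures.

Mass balance: 65.00·0.1500 + 4.500·Cₑ = 69.50·0.3500
→ Cₑ = (69.50·0.3500 − 65.00·0.1500) / 4.500 = 3.239 mg/L.

3.24 mg/L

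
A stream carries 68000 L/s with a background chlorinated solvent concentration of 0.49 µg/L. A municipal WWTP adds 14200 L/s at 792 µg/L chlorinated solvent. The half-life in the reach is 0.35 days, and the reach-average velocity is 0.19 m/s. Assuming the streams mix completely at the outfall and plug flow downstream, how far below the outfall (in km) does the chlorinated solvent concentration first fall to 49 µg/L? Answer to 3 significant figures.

8.54 km

Flow-weighted average: C = (68000·0.4900 + 14200·792.0) / 82200 = 11280000/82200 = 137.2 µg/L.
Half-life 0.35 d → k = ln 2 / 0.35 = 1.980 d⁻¹.
Set 137.2·exp(−k·t) = 49 → t = ln(137.2/49)/k = 44930 s = 12.48 h.
Distance = v·t = 0.19·44930 = 8536 m = 8.536 km.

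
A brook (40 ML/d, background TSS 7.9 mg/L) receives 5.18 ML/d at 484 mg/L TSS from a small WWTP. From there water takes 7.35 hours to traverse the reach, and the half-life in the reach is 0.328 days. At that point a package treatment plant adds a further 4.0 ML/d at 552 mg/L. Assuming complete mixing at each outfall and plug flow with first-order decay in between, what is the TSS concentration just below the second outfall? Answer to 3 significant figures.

Mass balance: C = (40.00·7.900 + 5.180·484.0) / 45.18 = 2823/45.18 = 62.49 mg/L; combined flow 45.18 ML/d.
Half-life 0.328 d → k = ln 2 / 0.328 = 2.113 d⁻¹.
Decay over the reach: 62.49·exp(−kt) = 62.49·0.5235 = 32.71 mg/L.
At the second outfall, C = (45.18·32.71 + 4.000·552.0) / (45.18 + 4.000) = 74.95 mg/L.

74.9 mg/L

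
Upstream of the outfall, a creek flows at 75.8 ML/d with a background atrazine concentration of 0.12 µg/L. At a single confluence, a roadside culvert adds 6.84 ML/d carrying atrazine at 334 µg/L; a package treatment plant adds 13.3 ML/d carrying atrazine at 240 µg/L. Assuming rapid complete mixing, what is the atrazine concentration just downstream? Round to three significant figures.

57.2 µg/L

Mixed concentration C = ΣQC/ΣQ = (75.80·0.1200 + 6.840·334.0 + 13.30·240.0) / 95.94 = 5486/95.94 = 57.18 µg/L.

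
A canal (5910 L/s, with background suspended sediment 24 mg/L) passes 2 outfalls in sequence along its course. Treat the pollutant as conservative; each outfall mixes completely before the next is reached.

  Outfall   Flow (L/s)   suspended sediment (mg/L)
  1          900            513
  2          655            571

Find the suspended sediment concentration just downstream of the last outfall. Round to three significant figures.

131 mg/L

Below outfall 1: Q → 6810 L/s, C = (5910·24.00 + 900.0·513.0)/6810 = 88.63 mg/L.
Below outfall 2: Q → 7465 L/s, C = (6810·88.63 + 655.0·571.0)/7465 = 131.0 mg/L.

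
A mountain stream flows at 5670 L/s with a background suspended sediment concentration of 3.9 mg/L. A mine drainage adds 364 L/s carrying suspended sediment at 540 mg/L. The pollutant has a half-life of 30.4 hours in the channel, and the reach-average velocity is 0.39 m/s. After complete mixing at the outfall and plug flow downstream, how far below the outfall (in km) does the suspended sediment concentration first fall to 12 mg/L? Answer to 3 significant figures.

Flow-weighted average: C = (5670·3.900 + 364.0·540.0) / 6034 = 218700/6034 = 36.24 mg/L.
Half-life 30.4 h → k = ln 2 / 30.4 = 0.02280 h⁻¹ = 0.5472 d⁻¹.
Set 36.24·exp(−k·t) = 12 → t = ln(36.24/12)/k = 174500 s = 48.47 h.
Distance = v·t = 0.39·174500 = 68060 m = 68.06 km.

68.1 km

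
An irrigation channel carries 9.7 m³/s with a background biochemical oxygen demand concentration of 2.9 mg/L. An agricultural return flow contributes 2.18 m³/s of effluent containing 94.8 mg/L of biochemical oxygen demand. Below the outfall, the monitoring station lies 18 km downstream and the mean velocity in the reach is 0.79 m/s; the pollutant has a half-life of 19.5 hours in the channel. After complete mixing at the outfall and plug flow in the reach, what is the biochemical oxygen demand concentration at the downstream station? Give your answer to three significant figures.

15.8 mg/L

After mixing, C = (9.700·2.900 + 2.180·94.80) / 11.88 = 234.8/11.88 = 19.76 mg/L.
Travel time t = 18·1000 / 0.79 = 22780 s = 6.329 h.
Half-life 19.5 h → k = ln 2 / 19.5 = 0.03555 h⁻¹ = 0.8531 d⁻¹.
After decay, C = 19.76 × e^(−kt) = 19.76 × 0.7985 = 15.78 mg/L.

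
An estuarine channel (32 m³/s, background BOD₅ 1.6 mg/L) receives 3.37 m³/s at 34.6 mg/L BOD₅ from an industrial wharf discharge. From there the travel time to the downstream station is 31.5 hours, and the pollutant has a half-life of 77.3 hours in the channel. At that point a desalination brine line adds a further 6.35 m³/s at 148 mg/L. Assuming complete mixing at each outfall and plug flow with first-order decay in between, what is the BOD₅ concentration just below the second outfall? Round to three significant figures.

25.6 mg/L

Conservation of mass: C = (32.00·1.600 + 3.370·34.60) / 35.37 = 167.8/35.37 = 4.744 mg/L; combined flow 35.37 m³/s.
Half-life 77.3 h → k = ln 2 / 77.3 = 0.008967 h⁻¹ = 0.2152 d⁻¹.
Decay over the reach: 4.744·exp(−kt) = 4.744·0.7539 = 3.577 mg/L.
At the second outfall, C = (35.37·3.577 + 6.350·148.0) / (35.37 + 6.350) = 25.56 mg/L.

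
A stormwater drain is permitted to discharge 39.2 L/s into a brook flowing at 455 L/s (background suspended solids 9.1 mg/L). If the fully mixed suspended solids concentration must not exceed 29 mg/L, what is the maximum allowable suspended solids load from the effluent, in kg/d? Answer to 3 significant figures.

881 kg/d

Mass balance at the limit: 455.0·9.100 + 39.20·Cₑ = 494.2·29 → Cₑ = 260.0 mg/L.
39.20 L/s = 0.03920 m³/s. Load = 0.03920 m³/s × 260.0 g/m³ × 86 400 s/d = 880.5 kg/d.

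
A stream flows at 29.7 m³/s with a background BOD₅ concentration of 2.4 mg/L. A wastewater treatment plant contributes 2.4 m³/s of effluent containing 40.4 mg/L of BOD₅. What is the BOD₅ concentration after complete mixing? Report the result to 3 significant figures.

5.24 mg/L

Conservation of mass: C = (29.70·2.400 + 2.400·40.40) / 32.10 = 168.2/32.10 = 5.241 mg/L.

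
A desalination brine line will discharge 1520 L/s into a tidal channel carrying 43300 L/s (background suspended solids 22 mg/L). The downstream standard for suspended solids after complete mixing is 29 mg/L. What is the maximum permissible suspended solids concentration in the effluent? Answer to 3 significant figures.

228 mg/L

At the limit, (Qr·Cr + Qe·Cₑ)/(Qr + Qe) = 29:
Cₑ = (44820·29 − 43300·22.00) / 1520 = 228.4 mg/L.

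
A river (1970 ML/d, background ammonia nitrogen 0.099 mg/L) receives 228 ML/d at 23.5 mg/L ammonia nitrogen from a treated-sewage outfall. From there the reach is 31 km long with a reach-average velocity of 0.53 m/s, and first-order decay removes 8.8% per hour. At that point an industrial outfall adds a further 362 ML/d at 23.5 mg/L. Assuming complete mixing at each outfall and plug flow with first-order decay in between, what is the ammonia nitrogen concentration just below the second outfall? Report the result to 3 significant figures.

3.81 mg/L

Conservation of mass: C = (1970·0.09900 + 228.0·23.50) / 2198 = 5553/2198 = 2.526 mg/L; combined flow 2198 ML/d.
Travel time t = 31·1000 / 0.53 = 58490 s = 16.25 h.
8.8%/h lost → k = −ln(1 − 0.088) = 0.09212 h⁻¹.
First-order decay: C = 2.526·exp(−k·t) = 2.526·0.2239 = 0.5656 mg/L.
At the second outfall, C = (2198·0.5656 + 362.0·23.50) / (2198 + 362.0) = 3.809 mg/L.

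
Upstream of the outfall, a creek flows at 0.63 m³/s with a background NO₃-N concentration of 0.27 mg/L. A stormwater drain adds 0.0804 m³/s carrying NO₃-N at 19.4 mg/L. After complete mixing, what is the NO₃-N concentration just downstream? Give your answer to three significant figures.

Mixed concentration C = ΣQC/ΣQ = (0.6300·0.2700 + 0.08040·19.40) / 0.7104 = 1.730/0.7104 = 2.435 mg/L.

2.44 mg/L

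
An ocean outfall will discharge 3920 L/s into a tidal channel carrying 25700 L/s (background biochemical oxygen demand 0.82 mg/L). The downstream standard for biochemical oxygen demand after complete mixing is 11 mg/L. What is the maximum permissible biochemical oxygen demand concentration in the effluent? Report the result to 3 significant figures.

77.7 mg/L

At the limit, (Qr·Cr + Qe·Cₑ)/(Qr + Qe) = 11:
Cₑ = (29620·11 − 25700·0.8200) / 3920 = 77.74 mg/L.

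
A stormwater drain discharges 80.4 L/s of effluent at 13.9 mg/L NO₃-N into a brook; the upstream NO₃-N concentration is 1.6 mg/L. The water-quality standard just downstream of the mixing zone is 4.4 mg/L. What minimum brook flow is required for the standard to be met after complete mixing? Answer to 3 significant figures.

273 L/s

Set C_mix = 4.4: (Q·1.600 + 80.40·13.90) / (Q + 80.40) = 4.4
→ Q = 80.40·(13.90 − 4.4)/(4.4 − 1.600) = 272.8 L/s.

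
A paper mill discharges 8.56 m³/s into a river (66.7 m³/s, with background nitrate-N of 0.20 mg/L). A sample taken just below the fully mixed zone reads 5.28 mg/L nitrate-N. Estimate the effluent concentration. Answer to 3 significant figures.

44.9 mg/L

Mass balance: 66.70·0.2000 + 8.560·Cₑ = 75.26·5.280
→ Cₑ = (75.26·5.280 − 66.70·0.2000) / 8.560 = 44.86 mg/L.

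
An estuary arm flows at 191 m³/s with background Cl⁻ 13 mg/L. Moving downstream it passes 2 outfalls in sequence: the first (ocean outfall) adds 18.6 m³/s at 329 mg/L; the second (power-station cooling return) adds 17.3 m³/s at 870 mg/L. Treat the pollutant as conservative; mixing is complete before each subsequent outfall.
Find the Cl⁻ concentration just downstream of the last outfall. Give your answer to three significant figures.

104 mg/L

After outfall 1: Q = 191.0 + 18.60 = 209.6 m³/s; C = (191.0·13.00 + 18.60·329.0)/209.6 = 41.04 mg/L.
After outfall 2: Q = 209.6 + 17.30 = 226.9 m³/s; C = (209.6·41.04 + 17.30·870.0)/226.9 = 104.2 mg/L.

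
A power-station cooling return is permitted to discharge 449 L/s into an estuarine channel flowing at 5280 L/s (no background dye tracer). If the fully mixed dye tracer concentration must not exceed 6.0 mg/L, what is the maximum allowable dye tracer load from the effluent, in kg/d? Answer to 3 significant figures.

Mass balance at the limit: 5280·0 + 449.0·Cₑ = 5729·6.0 → Cₑ = 76.56 mg/L.
449.0 L/s = 0.4490 m³/s. Load = 0.4490 m³/s × 76.56 g/m³ × 86 400 s/d = 2970 kg/d.

2970 kg/d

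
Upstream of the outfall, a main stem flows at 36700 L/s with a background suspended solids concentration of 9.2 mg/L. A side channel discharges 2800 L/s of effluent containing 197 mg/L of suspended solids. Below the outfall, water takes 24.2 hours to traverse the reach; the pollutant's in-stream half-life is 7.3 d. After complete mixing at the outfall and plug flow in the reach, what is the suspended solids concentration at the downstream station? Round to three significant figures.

Flow-weighted average: C = (36700·9.200 + 2800·197.0) / 39500 = 889200/39500 = 22.51 mg/L.
Half-life 7.3 d → k = ln 2 / 7.3 = 0.09495 d⁻¹.
After decay, C = 22.51 × e^(−kt) = 22.51 × 0.9087 = 20.46 mg/L.

20.5 mg/L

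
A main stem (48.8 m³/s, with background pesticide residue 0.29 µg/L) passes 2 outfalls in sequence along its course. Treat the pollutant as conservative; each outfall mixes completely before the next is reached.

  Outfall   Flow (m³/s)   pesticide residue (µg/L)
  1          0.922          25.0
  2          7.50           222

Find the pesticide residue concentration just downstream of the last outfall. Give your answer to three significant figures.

29.7 µg/L

Below outfall 1: Q → 49.72 m³/s, C = (48.80·0.2900 + 0.9220·25.00)/49.72 = 0.7482 µg/L.
Below outfall 2: Q → 57.22 m³/s, C = (49.72·0.7482 + 7.500·222.0)/57.22 = 29.75 µg/L.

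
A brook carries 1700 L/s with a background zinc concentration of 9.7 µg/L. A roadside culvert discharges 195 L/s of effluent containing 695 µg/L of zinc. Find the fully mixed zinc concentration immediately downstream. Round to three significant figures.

80.2 µg/L

After mixing, C = (1700·9.700 + 195.0·695.0) / 1895 = 152000/1895 = 80.22 µg/L.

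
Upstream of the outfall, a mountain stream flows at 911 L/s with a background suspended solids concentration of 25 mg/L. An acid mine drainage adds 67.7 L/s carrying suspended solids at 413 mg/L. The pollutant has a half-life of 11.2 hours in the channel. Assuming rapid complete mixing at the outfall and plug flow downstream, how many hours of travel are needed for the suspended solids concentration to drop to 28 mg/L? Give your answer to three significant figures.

Conservation of mass: C = (911.0·25.00 + 67.70·413.0) / 978.7 = 50740/978.7 = 51.84 mg/L.
Half-life 11.2 h → k = ln 2 / 11.2 = 0.06189 h⁻¹ = 1.485 d⁻¹.
51.84·exp(−k·t) = 28 → t = ln(51.84/28)/k = 35830 s = 9.953 h.

9.95 h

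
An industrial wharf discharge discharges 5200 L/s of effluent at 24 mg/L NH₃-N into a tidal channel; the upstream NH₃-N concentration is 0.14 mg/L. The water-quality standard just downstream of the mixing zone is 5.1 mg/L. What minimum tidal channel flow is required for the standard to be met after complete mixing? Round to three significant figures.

Set C_mix = 5.1: (Q·0.1400 + 5200·24.00) / (Q + 5200) = 5.1
→ Q = 5200·(24.00 − 5.1)/(5.1 − 0.1400) = 19810 L/s.

19800 L/s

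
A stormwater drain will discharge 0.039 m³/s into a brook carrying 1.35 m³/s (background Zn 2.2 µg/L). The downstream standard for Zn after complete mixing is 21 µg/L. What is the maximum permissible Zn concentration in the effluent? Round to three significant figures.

672 µg/L

At the limit, (Qr·Cr + Qe·Cₑ)/(Qr + Qe) = 21:
Cₑ = (1.389·21 − 1.350·2.200) / 0.03900 = 671.8 µg/L.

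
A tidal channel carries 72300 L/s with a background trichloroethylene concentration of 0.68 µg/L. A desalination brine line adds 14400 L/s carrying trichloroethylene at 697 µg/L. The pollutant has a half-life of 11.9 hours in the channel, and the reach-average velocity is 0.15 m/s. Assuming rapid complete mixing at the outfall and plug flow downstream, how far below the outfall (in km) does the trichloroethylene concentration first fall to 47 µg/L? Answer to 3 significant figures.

8.40 km

Flow-weighted average: C = (72300·0.6800 + 14400·697.0) / 86700 = 10090000/86700 = 116.3 µg/L.
Half-life 11.9 h → k = ln 2 / 11.9 = 0.05825 h⁻¹ = 1.398 d⁻¹.
Set 116.3·exp(−k·t) = 47 → t = ln(116.3/47)/k = 56010 s = 15.56 h.
Distance = v·t = 0.15·56010 = 8402 m = 8.402 km.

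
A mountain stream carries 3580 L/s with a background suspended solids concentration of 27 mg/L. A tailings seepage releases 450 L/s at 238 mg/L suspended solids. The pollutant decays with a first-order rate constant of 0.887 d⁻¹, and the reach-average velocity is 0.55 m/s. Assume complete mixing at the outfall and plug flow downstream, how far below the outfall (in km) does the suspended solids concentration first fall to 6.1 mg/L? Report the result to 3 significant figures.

113 km

Flow-weighted average: C = (3580·27.00 + 450.0·238.0) / 4030 = 203800/4030 = 50.56 mg/L.
Set 50.56·exp(−k·t) = 6.1 → t = ln(50.56/6.1)/k = 206000 s = 57.22 h.
Distance = v·t = 0.55·206000 = 113300 m = 113.3 km.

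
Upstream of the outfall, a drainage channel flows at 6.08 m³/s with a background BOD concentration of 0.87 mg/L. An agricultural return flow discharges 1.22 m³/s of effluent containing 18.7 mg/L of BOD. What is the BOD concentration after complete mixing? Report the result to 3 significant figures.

Mass balance: C = (6.080·0.8700 + 1.220·18.70) / 7.300 = 28.10/7.300 = 3.850 mg/L.

3.85 mg/L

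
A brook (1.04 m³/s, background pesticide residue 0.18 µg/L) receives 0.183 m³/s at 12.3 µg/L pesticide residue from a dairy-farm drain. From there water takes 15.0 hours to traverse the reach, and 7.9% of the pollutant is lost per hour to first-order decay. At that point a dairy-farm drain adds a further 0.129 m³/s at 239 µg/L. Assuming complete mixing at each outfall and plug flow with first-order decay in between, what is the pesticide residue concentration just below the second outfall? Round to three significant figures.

Mixed concentration C = ΣQC/ΣQ = (1.040·0.1800 + 0.1830·12.30) / 1.223 = 2.438/1.223 = 1.994 µg/L; combined flow 1.223 m³/s.
7.9%/h lost → k = −ln(1 − 0.079) = 0.08230 h⁻¹.
After decay, C = 1.994 × e^(−kt) = 1.994 × 0.2910 = 0.5801 µg/L.
Second outfall: C = (1.223·0.5801 + 0.1290·239.0)/1.352 = 23.33 µg/L.

23.3 µg/L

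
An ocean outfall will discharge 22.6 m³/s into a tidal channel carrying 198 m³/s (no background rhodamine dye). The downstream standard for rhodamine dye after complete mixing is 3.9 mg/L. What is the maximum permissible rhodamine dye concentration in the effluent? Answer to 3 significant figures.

38.1 mg/L

At the limit, (Qr·Cr + Qe·Cₑ)/(Qr + Qe) = 3.9:
Cₑ = (220.6·3.9 − 198.0·0) / 22.60 = 38.07 mg/L.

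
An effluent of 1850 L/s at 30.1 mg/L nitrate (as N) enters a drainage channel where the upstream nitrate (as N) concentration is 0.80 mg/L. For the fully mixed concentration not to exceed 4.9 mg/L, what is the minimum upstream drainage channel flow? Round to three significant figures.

Set C_mix = 4.9: (Q·0.8000 + 1850·30.10) / (Q + 1850) = 4.9
→ Q = 1850·(30.10 − 4.9)/(4.9 − 0.8000) = 11370 L/s.

11400 L/s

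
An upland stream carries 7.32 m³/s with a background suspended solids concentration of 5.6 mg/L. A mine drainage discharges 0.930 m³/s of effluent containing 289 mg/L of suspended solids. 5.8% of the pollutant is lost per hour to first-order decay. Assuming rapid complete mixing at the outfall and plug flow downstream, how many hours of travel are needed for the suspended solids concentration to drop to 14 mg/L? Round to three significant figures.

16.5 h

Flow-weighted average: C = (7.320·5.600 + 0.9300·289.0) / 8.250 = 309.8/8.250 = 37.55 mg/L.
5.8%/h lost → k = −ln(1 − 0.058) = 0.05975 h⁻¹.
37.55·exp(−k·t) = 14 → t = ln(37.55/14)/k = 59440 s = 16.51 h.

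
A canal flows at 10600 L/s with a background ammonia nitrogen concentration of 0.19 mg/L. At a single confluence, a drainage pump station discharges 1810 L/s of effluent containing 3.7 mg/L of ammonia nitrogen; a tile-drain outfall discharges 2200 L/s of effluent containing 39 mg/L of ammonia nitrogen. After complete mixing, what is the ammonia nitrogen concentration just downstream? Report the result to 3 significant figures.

Mass balance: C = (10600·0.1900 + 1810·3.700 + 2200·39.00) / 14610 = 94510/14610 = 6.469 mg/L.

6.47 mg/L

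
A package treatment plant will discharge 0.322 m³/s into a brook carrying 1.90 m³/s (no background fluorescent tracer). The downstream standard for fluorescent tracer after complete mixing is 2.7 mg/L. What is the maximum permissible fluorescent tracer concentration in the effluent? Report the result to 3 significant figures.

18.6 mg/L

At the limit, (Qr·Cr + Qe·Cₑ)/(Qr + Qe) = 2.7:
Cₑ = (2.222·2.7 − 1.900·0) / 0.3220 = 18.63 mg/L.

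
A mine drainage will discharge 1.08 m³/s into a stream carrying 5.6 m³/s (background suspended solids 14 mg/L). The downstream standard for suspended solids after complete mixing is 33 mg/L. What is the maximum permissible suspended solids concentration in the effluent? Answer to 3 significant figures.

At the limit, (Qr·Cr + Qe·Cₑ)/(Qr + Qe) = 33:
Cₑ = (6.680·33 − 5.600·14.00) / 1.080 = 131.5 mg/L.

132 mg/L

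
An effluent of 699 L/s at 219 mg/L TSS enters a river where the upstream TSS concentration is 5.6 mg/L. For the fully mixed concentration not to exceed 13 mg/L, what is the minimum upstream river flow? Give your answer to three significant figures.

Set C_mix = 13: (Q·5.600 + 699.0·219.0) / (Q + 699.0) = 13
→ Q = 699.0·(219.0 − 13)/(13 − 5.600) = 19460 L/s.

19500 L/s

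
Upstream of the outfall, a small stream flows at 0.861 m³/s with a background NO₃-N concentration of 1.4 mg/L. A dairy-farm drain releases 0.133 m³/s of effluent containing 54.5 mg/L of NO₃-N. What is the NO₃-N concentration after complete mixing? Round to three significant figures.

Conservation of mass: C = (0.8610·1.400 + 0.1330·54.50) / 0.9940 = 8.454/0.9940 = 8.505 mg/L.

8.50 mg/L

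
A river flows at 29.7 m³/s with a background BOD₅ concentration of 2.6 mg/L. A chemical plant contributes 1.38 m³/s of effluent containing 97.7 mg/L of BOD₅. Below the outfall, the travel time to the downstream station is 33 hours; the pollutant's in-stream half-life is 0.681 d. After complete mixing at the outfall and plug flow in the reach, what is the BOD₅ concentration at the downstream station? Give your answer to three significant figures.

1.68 mg/L

After mixing, C = (29.70·2.600 + 1.380·97.70) / 31.08 = 212.0/31.08 = 6.823 mg/L.
Half-life 0.681 d → k = ln 2 / 0.681 = 1.018 d⁻¹.
After decay, C = 6.823 × e^(−kt) = 6.823 × 0.2467 = 1.683 mg/L.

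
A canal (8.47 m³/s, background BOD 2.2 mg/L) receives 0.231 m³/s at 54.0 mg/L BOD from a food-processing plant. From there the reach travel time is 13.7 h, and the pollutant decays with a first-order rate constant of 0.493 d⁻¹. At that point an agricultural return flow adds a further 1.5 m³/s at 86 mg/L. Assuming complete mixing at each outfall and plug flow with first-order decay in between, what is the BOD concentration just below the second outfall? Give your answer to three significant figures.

14.9 mg/L

Mixed concentration C = ΣQC/ΣQ = (8.470·2.200 + 0.2310·54.00) / 8.701 = 31.11/8.701 = 3.575 mg/L; combined flow 8.701 m³/s.
After decay, C = 3.575 × e^(−kt) = 3.575 × 0.7547 = 2.698 mg/L.
At the second outfall, C = (8.701·2.698 + 1.500·86.00) / (8.701 + 1.500) = 14.95 mg/L.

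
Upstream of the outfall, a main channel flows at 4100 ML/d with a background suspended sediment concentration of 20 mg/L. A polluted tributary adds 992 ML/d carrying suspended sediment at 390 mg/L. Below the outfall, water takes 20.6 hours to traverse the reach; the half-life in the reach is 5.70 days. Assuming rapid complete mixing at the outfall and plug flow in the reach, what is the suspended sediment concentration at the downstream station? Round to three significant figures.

83.0 mg/L

Flow-weighted average: C = (4100·20.00 + 992.0·390.0) / 5092 = 468900/5092 = 92.08 mg/L.
Half-life 5.70 d → k = ln 2 / 5.70 = 0.1216 d⁻¹.
Decay over the reach: 92.08·exp(−kt) = 92.08·0.9009 = 82.96 mg/L.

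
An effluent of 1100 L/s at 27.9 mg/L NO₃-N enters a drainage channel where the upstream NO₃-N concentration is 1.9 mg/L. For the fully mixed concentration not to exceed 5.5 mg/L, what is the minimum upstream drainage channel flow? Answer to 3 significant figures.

6840 L/s

Set C_mix = 5.5: (Q·1.900 + 1100·27.90) / (Q + 1100) = 5.5
→ Q = 1100·(27.90 − 5.5)/(5.5 − 1.900) = 6844 L/s.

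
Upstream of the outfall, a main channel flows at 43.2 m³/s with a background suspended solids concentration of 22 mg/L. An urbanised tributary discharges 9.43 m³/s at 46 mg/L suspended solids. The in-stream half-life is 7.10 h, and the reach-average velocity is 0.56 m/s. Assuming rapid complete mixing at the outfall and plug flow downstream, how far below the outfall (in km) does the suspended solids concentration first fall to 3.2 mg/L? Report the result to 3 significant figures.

Flow-weighted average: C = (43.20·22.00 + 9.430·46.00) / 52.63 = 1384/52.63 = 26.30 mg/L.
Half-life 7.10 h → k = ln 2 / 7.10 = 0.09763 h⁻¹ = 2.343 d⁻¹.
Set 26.30·exp(−k·t) = 3.2 → t = ln(26.30/3.2)/k = 77680 s = 21.58 h.
Distance = v·t = 0.56·77680 = 43500 m = 43.50 km.

43.5 km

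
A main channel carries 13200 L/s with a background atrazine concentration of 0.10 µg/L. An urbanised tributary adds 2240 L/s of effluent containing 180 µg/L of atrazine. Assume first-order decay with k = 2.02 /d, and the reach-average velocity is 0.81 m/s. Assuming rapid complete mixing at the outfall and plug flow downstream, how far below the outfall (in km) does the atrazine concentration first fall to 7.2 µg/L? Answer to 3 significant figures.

44.8 km

Mass balance: C = (13200·0.1000 + 2240·180.0) / 15440 = 404500/15440 = 26.20 µg/L.
Set 26.20·exp(−k·t) = 7.2 → t = ln(26.20/7.2)/k = 55250 s = 15.35 h.
Distance = v·t = 0.81·55250 = 44750 m = 44.75 km.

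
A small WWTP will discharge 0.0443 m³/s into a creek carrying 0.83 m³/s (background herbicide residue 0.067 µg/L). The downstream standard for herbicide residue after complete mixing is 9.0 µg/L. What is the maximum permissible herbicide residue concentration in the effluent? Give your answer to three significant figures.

176 µg/L

At the limit, (Qr·Cr + Qe·Cₑ)/(Qr + Qe) = 9.0:
Cₑ = (0.8743·9.0 − 0.8300·0.06700) / 0.04430 = 176.4 µg/L.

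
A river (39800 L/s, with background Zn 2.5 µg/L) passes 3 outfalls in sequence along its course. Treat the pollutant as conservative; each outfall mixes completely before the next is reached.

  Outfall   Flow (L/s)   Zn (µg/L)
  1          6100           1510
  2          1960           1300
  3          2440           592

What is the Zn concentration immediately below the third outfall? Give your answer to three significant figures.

Below outfall 1: Q → 45900 L/s, C = (39800·2.500 + 6100·1510)/45900 = 202.8 µg/L.
Below outfall 2: Q → 47860 L/s, C = (45900·202.8 + 1960·1300)/47860 = 247.8 µg/L.
Below outfall 3: Q → 50300 L/s, C = (47860·247.8 + 2440·592.0)/50300 = 264.5 µg/L.

264 µg/L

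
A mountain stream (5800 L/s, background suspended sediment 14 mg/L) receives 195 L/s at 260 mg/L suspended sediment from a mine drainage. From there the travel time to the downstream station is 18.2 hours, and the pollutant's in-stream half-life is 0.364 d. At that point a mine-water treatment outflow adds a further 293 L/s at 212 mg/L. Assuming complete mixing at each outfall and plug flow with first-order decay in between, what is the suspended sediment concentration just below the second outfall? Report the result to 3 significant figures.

Mass balance: C = (5800·14.00 + 195.0·260.0) / 5995 = 131900/5995 = 22.00 mg/L; combined flow 5995 L/s.
Half-life 0.364 d → k = ln 2 / 0.364 = 1.904 d⁻¹.
Applying C = C₀e^(−kt): 22.00 × 0.2360 = 5.192 mg/L.
Second outfall: C = (5995·5.192 + 293.0·212.0)/6288 = 14.83 mg/L.

14.8 mg/L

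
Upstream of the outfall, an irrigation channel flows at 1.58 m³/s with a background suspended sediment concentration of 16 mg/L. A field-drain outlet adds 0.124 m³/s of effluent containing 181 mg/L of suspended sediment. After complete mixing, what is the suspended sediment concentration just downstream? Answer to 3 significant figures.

Mixed concentration C = ΣQC/ΣQ = (1.580·16.00 + 0.1240·181.0) / 1.704 = 47.72/1.704 = 28.01 mg/L.

28.0 mg/L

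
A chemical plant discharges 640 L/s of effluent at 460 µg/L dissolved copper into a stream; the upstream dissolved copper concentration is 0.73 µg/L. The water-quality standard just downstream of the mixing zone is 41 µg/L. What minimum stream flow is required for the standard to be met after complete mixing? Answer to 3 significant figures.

6660 L/s

Set C_mix = 41: (Q·0.7300 + 640.0·460.0) / (Q + 640.0) = 41
→ Q = 640.0·(460.0 − 41)/(41 − 0.7300) = 6659 L/s.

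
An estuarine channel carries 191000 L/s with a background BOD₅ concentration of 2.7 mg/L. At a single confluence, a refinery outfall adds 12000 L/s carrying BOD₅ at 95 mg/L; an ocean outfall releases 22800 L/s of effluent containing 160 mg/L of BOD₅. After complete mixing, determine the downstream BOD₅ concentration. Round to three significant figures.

Mixed concentration C = ΣQC/ΣQ = (191000·2.700 + 12000·95.00 + 22800·160.0) / 225800 = 5304000/225800 = 23.49 mg/L.

23.5 mg/L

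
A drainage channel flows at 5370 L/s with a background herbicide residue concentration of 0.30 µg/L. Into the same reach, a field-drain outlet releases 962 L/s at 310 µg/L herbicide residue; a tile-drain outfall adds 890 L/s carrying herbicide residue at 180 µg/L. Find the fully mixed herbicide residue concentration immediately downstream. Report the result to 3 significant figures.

Flow-weighted average: C = (5370·0.3000 + 962.0·310.0 + 890.0·180.0) / 7222 = 460000/7222 = 63.70 µg/L.

63.7 µg/L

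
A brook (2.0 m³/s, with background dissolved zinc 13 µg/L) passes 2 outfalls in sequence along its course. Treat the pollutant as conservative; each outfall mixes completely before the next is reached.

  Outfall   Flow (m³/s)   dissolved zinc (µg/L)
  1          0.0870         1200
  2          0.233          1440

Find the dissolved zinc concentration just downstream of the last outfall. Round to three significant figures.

201 µg/L

Outfall 1: combined Q = 2.087 m³/s; C = (2.000·13.00 + 0.08700·1200)/2.087 = 62.48 µg/L.
Outfall 2: combined Q = 2.320 m³/s; C = (2.087·62.48 + 0.2330·1440)/2.320 = 200.8 µg/L.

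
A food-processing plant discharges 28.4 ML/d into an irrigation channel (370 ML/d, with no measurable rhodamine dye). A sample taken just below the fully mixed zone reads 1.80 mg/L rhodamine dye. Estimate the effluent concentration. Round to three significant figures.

25.3 mg/L

Mass balance: 370.0·0 + 28.40·Cₑ = 398.4·1.800
→ Cₑ = (398.4·1.800 − 370.0·0) / 28.40 = 25.25 mg/L.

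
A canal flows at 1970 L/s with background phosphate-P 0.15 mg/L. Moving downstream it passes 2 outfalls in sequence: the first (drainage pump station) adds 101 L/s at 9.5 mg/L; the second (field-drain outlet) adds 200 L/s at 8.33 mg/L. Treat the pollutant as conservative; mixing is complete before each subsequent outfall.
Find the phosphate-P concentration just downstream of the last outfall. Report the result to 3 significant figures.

After outfall 1: Q = 1970 + 101.0 = 2071 L/s; C = (1970·0.1500 + 101.0·9.500)/2071 = 0.6060 mg/L.
After outfall 2: Q = 2071 + 200.0 = 2271 L/s; C = (2071·0.6060 + 200.0·8.330)/2271 = 1.286 mg/L.

1.29 mg/L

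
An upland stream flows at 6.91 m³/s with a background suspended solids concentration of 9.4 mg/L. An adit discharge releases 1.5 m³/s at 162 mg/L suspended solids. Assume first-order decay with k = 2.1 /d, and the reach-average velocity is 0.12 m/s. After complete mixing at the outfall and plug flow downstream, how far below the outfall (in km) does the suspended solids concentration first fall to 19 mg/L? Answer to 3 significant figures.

Conservation of mass: C = (6.910·9.400 + 1.500·162.0) / 8.410 = 308.0/8.410 = 36.62 mg/L.
Set 36.62·exp(−k·t) = 19 → t = ln(36.62/19)/k = 26990 s = 7.498 h.
Distance = v·t = 0.12·26990 = 3239 m = 3.239 km.

3.24 km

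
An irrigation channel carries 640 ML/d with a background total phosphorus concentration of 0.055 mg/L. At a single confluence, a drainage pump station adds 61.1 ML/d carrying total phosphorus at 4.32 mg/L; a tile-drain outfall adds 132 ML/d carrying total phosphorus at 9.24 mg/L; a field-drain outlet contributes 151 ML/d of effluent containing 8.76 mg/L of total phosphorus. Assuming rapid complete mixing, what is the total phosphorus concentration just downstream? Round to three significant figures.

After mixing, C = (640.0·0.05500 + 61.10·4.320 + 132.0·9.240 + 151.0·8.760) / 984.1 = 2842/984.1 = 2.888 mg/L.

2.89 mg/L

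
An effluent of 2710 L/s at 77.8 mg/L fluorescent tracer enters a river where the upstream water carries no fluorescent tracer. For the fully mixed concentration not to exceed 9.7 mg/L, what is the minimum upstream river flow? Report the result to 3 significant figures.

Set C_mix = 9.7: (Q·0 + 2710·77.80) / (Q + 2710) = 9.7
→ Q = 2710·(77.80 − 9.7)/(9.7 − 0) = 19030 L/s.

19000 L/s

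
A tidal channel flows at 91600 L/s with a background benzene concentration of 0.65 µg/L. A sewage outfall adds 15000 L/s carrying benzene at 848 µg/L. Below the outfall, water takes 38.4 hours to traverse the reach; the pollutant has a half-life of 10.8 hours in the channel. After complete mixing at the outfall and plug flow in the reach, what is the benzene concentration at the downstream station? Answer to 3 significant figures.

Mass balance: C = (91600·0.6500 + 15000·848.0) / 106600 = 12780000/106600 = 119.9 µg/L.
Half-life 10.8 h → k = ln 2 / 10.8 = 0.06418 h⁻¹ = 1.540 d⁻¹.
After decay, C = 119.9 × e^(−kt) = 119.9 × 0.08505 = 10.20 µg/L.

10.2 µg/L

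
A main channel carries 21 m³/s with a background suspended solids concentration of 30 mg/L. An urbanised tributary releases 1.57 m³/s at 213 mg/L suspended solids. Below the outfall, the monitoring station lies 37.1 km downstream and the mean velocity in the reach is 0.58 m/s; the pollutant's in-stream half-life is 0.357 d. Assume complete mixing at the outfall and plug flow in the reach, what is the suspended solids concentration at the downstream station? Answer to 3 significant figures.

Mixed concentration C = ΣQC/ΣQ = (21.00·30.00 + 1.570·213.0) / 22.57 = 964.4/22.57 = 42.73 mg/L.
Travel time t = 37.1·1000 / 0.58 = 63970 s = 17.77 h.
Half-life 0.357 d → k = ln 2 / 0.357 = 1.942 d⁻¹.
Applying C = C₀e^(−kt): 42.73 × 0.2375 = 10.15 mg/L.

10.1 mg/L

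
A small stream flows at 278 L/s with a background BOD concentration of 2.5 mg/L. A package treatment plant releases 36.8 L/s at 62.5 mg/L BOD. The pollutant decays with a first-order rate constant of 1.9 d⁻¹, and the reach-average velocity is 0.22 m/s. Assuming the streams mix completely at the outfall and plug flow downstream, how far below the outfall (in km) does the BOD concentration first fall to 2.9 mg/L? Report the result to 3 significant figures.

Conservation of mass: C = (278.0·2.500 + 36.80·62.50) / 314.8 = 2995/314.8 = 9.514 mg/L.
Set 9.514·exp(−k·t) = 2.9 → t = ln(9.514/2.9)/k = 54030 s = 15.01 h.
Distance = v·t = 0.22·54030 = 11890 m = 11.89 km.

11.9 km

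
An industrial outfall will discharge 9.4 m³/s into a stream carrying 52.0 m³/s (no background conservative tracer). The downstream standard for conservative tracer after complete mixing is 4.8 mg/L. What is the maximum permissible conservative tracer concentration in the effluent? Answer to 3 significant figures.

At the limit, (Qr·Cr + Qe·Cₑ)/(Qr + Qe) = 4.8:
Cₑ = (61.40·4.8 − 52.00·0) / 9.400 = 31.35 mg/L.

31.4 mg/L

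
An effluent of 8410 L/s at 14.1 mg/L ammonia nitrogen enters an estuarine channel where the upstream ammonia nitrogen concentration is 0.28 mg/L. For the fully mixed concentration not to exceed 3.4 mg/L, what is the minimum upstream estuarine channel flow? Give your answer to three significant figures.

Set C_mix = 3.4: (Q·0.2800 + 8410·14.10) / (Q + 8410) = 3.4
→ Q = 8410·(14.10 − 3.4)/(3.4 − 0.2800) = 28840 L/s.

28800 L/s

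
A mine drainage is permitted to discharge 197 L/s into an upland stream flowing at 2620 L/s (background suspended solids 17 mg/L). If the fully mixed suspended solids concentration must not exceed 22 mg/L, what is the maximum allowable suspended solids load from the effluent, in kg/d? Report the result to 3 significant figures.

1510 kg/d

Mass balance at the limit: 2620·17.00 + 197.0·Cₑ = 2817·22 → Cₑ = 88.50 mg/L.
197.0 L/s = 0.1970 m³/s. Load = 0.1970 m³/s × 88.50 g/m³ × 86 400 s/d = 1506 kg/d.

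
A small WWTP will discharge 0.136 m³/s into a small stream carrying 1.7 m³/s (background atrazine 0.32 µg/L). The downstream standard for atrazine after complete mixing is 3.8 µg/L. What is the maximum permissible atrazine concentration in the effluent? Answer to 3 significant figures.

47.3 µg/L

At the limit, (Qr·Cr + Qe·Cₑ)/(Qr + Qe) = 3.8:
Cₑ = (1.836·3.8 − 1.700·0.3200) / 0.1360 = 47.30 µg/L.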